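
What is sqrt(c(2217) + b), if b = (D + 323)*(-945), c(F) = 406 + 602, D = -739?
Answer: 12*sqrt(2737) ≈ 627.80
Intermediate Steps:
c(F) = 1008
b = 393120 (b = (-739 + 323)*(-945) = -416*(-945) = 393120)
sqrt(c(2217) + b) = sqrt(1008 + 393120) = sqrt(394128) = 12*sqrt(2737)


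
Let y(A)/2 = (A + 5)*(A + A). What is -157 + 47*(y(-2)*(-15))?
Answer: 16763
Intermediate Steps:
y(A) = 4*A*(5 + A) (y(A) = 2*((A + 5)*(A + A)) = 2*((5 + A)*(2*A)) = 2*(2*A*(5 + A)) = 4*A*(5 + A))
-157 + 47*(y(-2)*(-15)) = -157 + 47*((4*(-2)*(5 - 2))*(-15)) = -157 + 47*((4*(-2)*3)*(-15)) = -157 + 47*(-24*(-15)) = -157 + 47*360 = -157 + 16920 = 16763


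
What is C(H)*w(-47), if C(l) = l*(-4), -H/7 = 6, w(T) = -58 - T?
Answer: -1848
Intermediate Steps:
H = -42 (H = -7*6 = -42)
C(l) = -4*l
C(H)*w(-47) = (-4*(-42))*(-58 - 1*(-47)) = 168*(-58 + 47) = 168*(-11) = -1848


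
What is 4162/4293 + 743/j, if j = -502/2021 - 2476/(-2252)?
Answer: 403704805967/461913921 ≈ 873.98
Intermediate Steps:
j = 968373/1137823 (j = -502*1/2021 - 2476*(-1/2252) = -502/2021 + 619/563 = 968373/1137823 ≈ 0.85108)
4162/4293 + 743/j = 4162/4293 + 743/(968373/1137823) = 4162*(1/4293) + 743*(1137823/968373) = 4162/4293 + 845402489/968373 = 403704805967/461913921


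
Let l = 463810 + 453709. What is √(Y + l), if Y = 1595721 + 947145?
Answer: √3460385 ≈ 1860.2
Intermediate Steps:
l = 917519
Y = 2542866
√(Y + l) = √(2542866 + 917519) = √3460385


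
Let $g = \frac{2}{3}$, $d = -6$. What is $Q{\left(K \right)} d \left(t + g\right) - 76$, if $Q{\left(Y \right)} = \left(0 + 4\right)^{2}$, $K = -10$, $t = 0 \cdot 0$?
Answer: $-140$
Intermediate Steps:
$g = \frac{2}{3}$ ($g = 2 \cdot \frac{1}{3} = \frac{2}{3} \approx 0.66667$)
$t = 0$
$Q{\left(Y \right)} = 16$ ($Q{\left(Y \right)} = 4^{2} = 16$)
$Q{\left(K \right)} d \left(t + g\right) - 76 = 16 \left(- 6 \left(0 + \frac{2}{3}\right)\right) - 76 = 16 \left(\left(-6\right) \frac{2}{3}\right) - 76 = 16 \left(-4\right) - 76 = -64 - 76 = -140$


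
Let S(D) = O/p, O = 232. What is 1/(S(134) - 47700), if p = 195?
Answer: -195/9301268 ≈ -2.0965e-5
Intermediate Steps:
S(D) = 232/195
1/(S(134) - 47700) = 1/(232/195 - 47700) = 1/(-9301268/195) = -195/9301268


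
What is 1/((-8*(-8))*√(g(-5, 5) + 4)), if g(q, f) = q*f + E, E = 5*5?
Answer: 1/128 ≈ 0.0078125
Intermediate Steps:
E = 25
g(q, f) = 25 + f*q (g(q, f) = q*f + 25 = f*q + 25 = 25 + f*q)
1/((-8*(-8))*√(g(-5, 5) + 4)) = 1/((-8*(-8))*√((25 + 5*(-5)) + 4)) = 1/(64*√((25 - 25) + 4)) = 1/(64*√(0 + 4)) = 1/(64*√4) = 1/(64*2) = 1/128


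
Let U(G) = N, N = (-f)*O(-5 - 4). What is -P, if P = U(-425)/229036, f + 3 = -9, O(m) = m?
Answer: 27/57259 ≈ 0.00047154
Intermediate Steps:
f = -12 (f = -3 - 9 = -12)
N = -108 (N = (-1*(-12))*(-5 - 4) = 12*(-9) = -108)
U(G) = -108
P = -27/57259 (P = -108/229036 = -108*1/229036 = -27/57259 ≈ -0.00047154)
-P = -1*(-27/57259) = 27/57259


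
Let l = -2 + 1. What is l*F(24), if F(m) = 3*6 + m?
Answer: -42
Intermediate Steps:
F(m) = 18 + m
l = -1
l*F(24) = -(18 + 24) = -1*42 = -42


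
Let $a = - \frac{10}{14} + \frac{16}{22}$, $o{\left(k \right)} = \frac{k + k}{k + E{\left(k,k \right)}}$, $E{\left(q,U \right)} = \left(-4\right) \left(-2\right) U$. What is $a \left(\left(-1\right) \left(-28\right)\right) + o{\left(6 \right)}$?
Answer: $\frac{58}{99} \approx 0.58586$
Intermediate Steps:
$E{\left(q,U \right)} = 8 U$
$o{\left(k \right)} = \frac{2}{9}$ ($o{\left(k \right)} = \frac{k + k}{k + 8 k} = \frac{2 k}{9 k} = 2 k \frac{1}{9 k} = \frac{2}{9}$)
$a = \frac{1}{77}$ ($a = \left(-10\right) \frac{1}{14} + 16 \cdot \frac{1}{22} = - \frac{5}{7} + \frac{8}{11} = \frac{1}{77} \approx 0.012987$)
$a \left(\left(-1\right) \left(-28\right)\right) + o{\left(6 \right)} = \frac{\left(-1\right) \left(-28\right)}{77} + \frac{2}{9} = \frac{1}{77} \cdot 28 + \frac{2}{9} = \frac{4}{11} + \frac{2}{9} = \frac{58}{99}$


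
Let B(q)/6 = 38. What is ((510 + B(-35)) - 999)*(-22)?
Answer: 5742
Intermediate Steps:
B(q) = 228 (B(q) = 6*38 = 228)
((510 + B(-35)) - 999)*(-22) = ((510 + 228) - 999)*(-22) = (738 - 999)*(-22) = -261*(-22) = 5742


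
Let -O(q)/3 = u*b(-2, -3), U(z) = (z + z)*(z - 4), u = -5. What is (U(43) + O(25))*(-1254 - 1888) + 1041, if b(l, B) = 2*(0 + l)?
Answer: -10348707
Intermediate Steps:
U(z) = 2*z*(-4 + z) (U(z) = (2*z)*(-4 + z) = 2*z*(-4 + z))
b(l, B) = 2*l
O(q) = -60 (O(q) = -(-15)*2*(-2) = -(-15)*(-4) = -3*20 = -60)
(U(43) + O(25))*(-1254 - 1888) + 1041 = (2*43*(-4 + 43) - 60)*(-1254 - 1888) + 1041 = (2*43*39 - 60)*(-3142) + 1041 = (3354 - 60)*(-3142) + 1041 = 3294*(-3142) + 1041 = -10349748 + 1041 = -10348707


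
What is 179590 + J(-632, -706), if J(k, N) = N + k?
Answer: 178252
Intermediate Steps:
179590 + J(-632, -706) = 179590 + (-706 - 632) = 179590 - 1338 = 178252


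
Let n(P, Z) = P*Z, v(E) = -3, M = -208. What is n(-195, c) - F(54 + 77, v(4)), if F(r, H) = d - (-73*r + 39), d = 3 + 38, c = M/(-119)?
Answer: -1178795/119 ≈ -9905.8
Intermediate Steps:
c = 208/119 (c = -208/(-119) = -208*(-1/119) = 208/119 ≈ 1.7479)
d = 41
F(r, H) = 2 + 73*r (F(r, H) = 41 - (-73*r + 39) = 41 - (39 - 73*r) = 41 + (-39 + 73*r) = 2 + 73*r)
n(-195, c) - F(54 + 77, v(4)) = -195*208/119 - (2 + 73*(54 + 77)) = -40560/119 - (2 + 73*131) = -40560/119 - (2 + 9563) = -40560/119 - 1*9565 = -40560/119 - 9565 = -1178795/119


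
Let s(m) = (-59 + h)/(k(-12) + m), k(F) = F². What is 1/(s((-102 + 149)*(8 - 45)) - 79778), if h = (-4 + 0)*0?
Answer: -1595/127245851 ≈ -1.2535e-5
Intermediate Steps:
h = 0 (h = -4*0 = 0)
s(m) = -59/(144 + m) (s(m) = (-59 + 0)/((-12)² + m) = -59/(144 + m))
1/(s((-102 + 149)*(8 - 45)) - 79778) = 1/(-59/(144 + (-102 + 149)*(8 - 45)) - 79778) = 1/(-59/(144 + 47*(-37)) - 79778) = 1/(-59/(144 - 1739) - 79778) = 1/(-59/(-1595) - 79778) = 1/(-59*(-1/1595) - 79778) = 1/(59/1595 - 79778) = 1/(-127245851/1595) = -1595/127245851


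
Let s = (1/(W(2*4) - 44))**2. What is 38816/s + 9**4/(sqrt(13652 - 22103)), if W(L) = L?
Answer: 50305536 - 729*I*sqrt(939)/313 ≈ 5.0306e+7 - 71.37*I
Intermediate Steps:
s = 1/1296 (s = (1/(2*4 - 44))**2 = (1/(8 - 44))**2 = (1/(-36))**2 = (-1/36)**2 = 1/1296 ≈ 0.00077160)
38816/s + 9**4/(sqrt(13652 - 22103)) = 38816/(1/1296) + 9**4/(sqrt(13652 - 22103)) = 38816*1296 + 6561/(sqrt(-8451)) = 50305536 + 6561/((3*I*sqrt(939))) = 50305536 + 6561*(-I*sqrt(939)/2817) = 50305536 - 729*I*sqrt(939)/313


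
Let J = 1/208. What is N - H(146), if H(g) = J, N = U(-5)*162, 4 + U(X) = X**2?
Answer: 707615/208 ≈ 3402.0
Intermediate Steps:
U(X) = -4 + X**2
N = 3402 (N = (-4 + (-5)**2)*162 = (-4 + 25)*162 = 21*162 = 3402)
J = 1/208 ≈ 0.0048077
H(g) = 1/208
N - H(146) = 3402 - 1*1/208 = 3402 - 1/208 = 707615/208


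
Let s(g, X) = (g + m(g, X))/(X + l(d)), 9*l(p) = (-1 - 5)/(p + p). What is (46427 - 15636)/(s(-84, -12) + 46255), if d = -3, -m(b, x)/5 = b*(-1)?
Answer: 3294637/4953821 ≈ 0.66507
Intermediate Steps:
m(b, x) = 5*b (m(b, x) = -5*b*(-1) = -(-5)*b = 5*b)
l(p) = -1/(3*p) (l(p) = ((-1 - 5)/(p + p))/9 = (-6*1/(2*p))/9 = (-3/p)/9 = -1/(3*p))
s(g, X) = 6*g/(1/9 + X) (s(g, X) = (g + 5*g)/(X - 1/3/(-3)) = (6*g)/(X - 1/3*(-1/3)) = (6*g)/(X + 1/9) = (6*g)/(1/9 + X) = 6*g/(1/9 + X))
(46427 - 15636)/(s(-84, -12) + 46255) = (46427 - 15636)/(54*(-84)/(1 + 9*(-12)) + 46255) = 30791/(54*(-84)/(1 - 108) + 46255) = 30791/(54*(-84)/(-107) + 46255) = 30791/(54*(-84)*(-1/107) + 46255) = 30791/(4536/107 + 46255) = 30791/(4953821/107) = 30791*(107/4953821) = 3294637/4953821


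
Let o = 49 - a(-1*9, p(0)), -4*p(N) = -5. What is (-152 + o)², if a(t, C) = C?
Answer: 173889/16 ≈ 10868.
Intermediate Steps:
p(N) = 5/4 (p(N) = -¼*(-5) = 5/4)
o = 191/4 (o = 49 - 1*5/4 = 49 - 5/4 = 191/4 ≈ 47.750)
(-152 + o)² = (-152 + 191/4)² = (-417/4)² = 173889/16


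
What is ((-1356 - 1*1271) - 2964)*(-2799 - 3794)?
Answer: 36861463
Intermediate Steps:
((-1356 - 1*1271) - 2964)*(-2799 - 3794) = ((-1356 - 1271) - 2964)*(-6593) = (-2627 - 2964)*(-6593) = -5591*(-6593) = 36861463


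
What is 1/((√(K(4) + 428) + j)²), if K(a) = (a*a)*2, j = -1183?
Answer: (1183 - 2*√115)⁻² ≈ 7.4118e-7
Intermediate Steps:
K(a) = 2*a² (K(a) = a²*2 = 2*a²)
1/((√(K(4) + 428) + j)²) = 1/((√(2*4² + 428) - 1183)²) = 1/((√(2*16 + 428) - 1183)²) = 1/((√(32 + 428) - 1183)²) = 1/((√460 - 1183)²) = 1/((2*√115 - 1183)²) = 1/((-1183 + 2*√115)²) = (-1183 + 2*√115)⁻²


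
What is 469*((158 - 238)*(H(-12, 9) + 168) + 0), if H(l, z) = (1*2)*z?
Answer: -6978720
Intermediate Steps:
H(l, z) = 2*z
469*((158 - 238)*(H(-12, 9) + 168) + 0) = 469*((158 - 238)*(2*9 + 168) + 0) = 469*(-80*(18 + 168) + 0) = 469*(-80*186 + 0) = 469*(-14880 + 0) = 469*(-14880) = -6978720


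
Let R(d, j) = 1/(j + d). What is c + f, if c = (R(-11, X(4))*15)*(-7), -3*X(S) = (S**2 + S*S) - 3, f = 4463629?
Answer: 276745313/62 ≈ 4.4636e+6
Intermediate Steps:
X(S) = 1 - 2*S**2/3 (X(S) = -((S**2 + S*S) - 3)/3 = -((S**2 + S**2) - 3)/3 = -(2*S**2 - 3)/3 = -(-3 + 2*S**2)/3 = 1 - 2*S**2/3)
R(d, j) = 1/(d + j)
c = 315/62 (c = (15/(-11 + (1 - 2/3*4**2)))*(-7) = (15/(-11 + (1 - 2/3*16)))*(-7) = (15/(-11 + (1 - 32/3)))*(-7) = (15/(-11 - 29/3))*(-7) = (15/(-62/3))*(-7) = -3/62*15*(-7) = -45/62*(-7) = 315/62 ≈ 5.0806)
c + f = 315/62 + 4463629 = 276745313/62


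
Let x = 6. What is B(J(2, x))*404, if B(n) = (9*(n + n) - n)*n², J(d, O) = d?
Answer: 54944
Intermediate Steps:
B(n) = 17*n³ (B(n) = (9*(2*n) - n)*n² = (18*n - n)*n² = (17*n)*n² = 17*n³)
B(J(2, x))*404 = (17*2³)*404 = (17*8)*404 = 136*404 = 54944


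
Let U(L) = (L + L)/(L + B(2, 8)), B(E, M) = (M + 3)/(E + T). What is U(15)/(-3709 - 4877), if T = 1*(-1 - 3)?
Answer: -10/27189 ≈ -0.00036780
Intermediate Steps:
T = -4 (T = 1*(-4) = -4)
B(E, M) = (3 + M)/(-4 + E) (B(E, M) = (M + 3)/(E - 4) = (3 + M)/(-4 + E))
U(L) = 2*L/(-11/2 + L) (U(L) = (L + L)/(L + (3 + 8)/(-4 + 2)) = (2*L)/(L + 11/(-2)) = (2*L)/(L - ½*11) = (2*L)/(L - 11/2) = (2*L)/(-11/2 + L) = 2*L/(-11/2 + L))
U(15)/(-3709 - 4877) = (4*15/(-11 + 2*15))/(-3709 - 4877) = (4*15/(-11 + 30))/(-8586) = (4*15/19)*(-1/8586) = (4*15*(1/19))*(-1/8586) = (60/19)*(-1/8586) = -10/27189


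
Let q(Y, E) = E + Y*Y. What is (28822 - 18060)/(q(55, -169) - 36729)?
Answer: -10762/33873 ≈ -0.31772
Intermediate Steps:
q(Y, E) = E + Y²
(28822 - 18060)/(q(55, -169) - 36729) = (28822 - 18060)/((-169 + 55²) - 36729) = 10762/((-169 + 3025) - 36729) = 10762/(2856 - 36729) = 10762/(-33873) = 10762*(-1/33873) = -10762/33873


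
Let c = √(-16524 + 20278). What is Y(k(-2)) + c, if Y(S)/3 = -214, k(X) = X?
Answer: -642 + √3754 ≈ -580.73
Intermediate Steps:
Y(S) = -642 (Y(S) = 3*(-214) = -642)
c = √3754 ≈ 61.270
Y(k(-2)) + c = -642 + √3754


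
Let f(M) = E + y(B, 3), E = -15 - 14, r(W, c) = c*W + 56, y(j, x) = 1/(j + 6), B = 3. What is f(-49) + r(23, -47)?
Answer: -9485/9 ≈ -1053.9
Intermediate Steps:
y(j, x) = 1/(6 + j)
r(W, c) = 56 + W*c (r(W, c) = W*c + 56 = 56 + W*c)
E = -29
f(M) = -260/9 (f(M) = -29 + 1/(6 + 3) = -29 + 1/9 = -260/9)
f(-49) + r(23, -47) = -260/9 + (56 + 23*(-47)) = -260/9 + (56 - 1081) = -260/9 - 1025 = -9485/9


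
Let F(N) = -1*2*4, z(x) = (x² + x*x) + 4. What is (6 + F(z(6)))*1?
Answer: -2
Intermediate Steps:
z(x) = 4 + 2*x² (z(x) = (x² + x²) + 4 = 2*x² + 4 = 4 + 2*x²)
F(N) = -8 (F(N) = -2*4 = -8)
(6 + F(z(6)))*1 = (6 - 8)*1 = -2*1 = -2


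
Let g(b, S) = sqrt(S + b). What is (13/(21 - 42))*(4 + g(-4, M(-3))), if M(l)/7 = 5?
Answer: -52/21 - 13*sqrt(31)/21 ≈ -5.9229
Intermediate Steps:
M(l) = 35 (M(l) = 7*5 = 35)
(13/(21 - 42))*(4 + g(-4, M(-3))) = (13/(21 - 42))*(4 + sqrt(35 - 4)) = (13/(-21))*(4 + sqrt(31)) = (13*(-1/21))*(4 + sqrt(31)) = -13*(4 + sqrt(31))/21 = -52/21 - 13*sqrt(31)/21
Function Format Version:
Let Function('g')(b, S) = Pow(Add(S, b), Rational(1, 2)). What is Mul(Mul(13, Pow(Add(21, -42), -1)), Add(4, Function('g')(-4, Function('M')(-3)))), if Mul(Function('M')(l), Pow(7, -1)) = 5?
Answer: Add(Rational(-52, 21), Mul(Rational(-13, 21), Pow(31, Rational(1, 2)))) ≈ -5.9229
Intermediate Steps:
Function('M')(l) = 35 (Function('M')(l) = Mul(7, 5) = 35)
Mul(Mul(13, Pow(Add(21, -42), -1)), Add(4, Function('g')(-4, Function('M')(-3)))) = Mul(Mul(13, Pow(Add(21, -42), -1)), Add(4, Pow(Add(35, -4), Rational(1, 2)))) = Mul(Mul(13, Pow(-21, -1)), Add(4, Pow(31, Rational(1, 2)))) = Mul(Mul(13, Rational(-1, 21)), Add(4, Pow(31, Rational(1, 2)))) = Mul(Rational(-13, 21), Add(4, Pow(31, Rational(1, 2)))) = Add(Rational(-52, 21), Mul(Rational(-13, 21), Pow(31, Rational(1, 2))))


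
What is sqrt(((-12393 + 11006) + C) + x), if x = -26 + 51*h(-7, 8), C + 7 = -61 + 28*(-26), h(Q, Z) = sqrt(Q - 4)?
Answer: sqrt(-2209 + 51*I*sqrt(11)) ≈ 1.7981 + 47.034*I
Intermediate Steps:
h(Q, Z) = sqrt(-4 + Q)
C = -796 (C = -7 + (-61 + 28*(-26)) = -7 + (-61 - 728) = -7 - 789 = -796)
x = -26 + 51*I*sqrt(11) (x = -26 + 51*sqrt(-4 - 7) = -26 + 51*sqrt(-11) = -26 + 51*(I*sqrt(11)) = -26 + 51*I*sqrt(11) ≈ -26.0 + 169.15*I)
sqrt(((-12393 + 11006) + C) + x) = sqrt(((-12393 + 11006) - 796) + (-26 + 51*I*sqrt(11))) = sqrt((-1387 - 796) + (-26 + 51*I*sqrt(11))) = sqrt(-2183 + (-26 + 51*I*sqrt(11))) = sqrt(-2209 + 51*I*sqrt(11))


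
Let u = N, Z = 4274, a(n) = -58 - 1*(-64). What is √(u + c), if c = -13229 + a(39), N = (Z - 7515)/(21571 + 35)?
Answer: I*√6172820782674/21606 ≈ 114.99*I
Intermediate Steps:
a(n) = 6 (a(n) = -58 + 64 = 6)
N = -3241/21606 (N = (4274 - 7515)/(21571 + 35) = -3241/21606 ≈ -0.15000)
u = -3241/21606 ≈ -0.15000
c = -13223 (c = -13229 + 6 = -13223)
√(u + c) = √(-3241/21606 - 13223) = √(-285699379/21606) = I*√6172820782674/21606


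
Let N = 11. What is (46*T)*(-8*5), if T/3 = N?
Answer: -60720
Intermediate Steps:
T = 33 (T = 3*11 = 33)
(46*T)*(-8*5) = (46*33)*(-8*5) = 1518*(-40) = -60720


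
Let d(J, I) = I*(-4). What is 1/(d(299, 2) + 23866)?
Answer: 1/23858 ≈ 4.1915e-5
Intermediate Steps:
d(J, I) = -4*I
1/(d(299, 2) + 23866) = 1/(-4*2 + 23866) = 1/(-8 + 23866) = 1/23858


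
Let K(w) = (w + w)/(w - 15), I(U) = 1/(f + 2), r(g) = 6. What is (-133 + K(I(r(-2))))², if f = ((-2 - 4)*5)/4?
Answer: 493150849/27889 ≈ 17683.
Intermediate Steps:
f = -15/2 (f = -6*5*(¼) = -30*¼ = -15/2 ≈ -7.5000)
I(U) = -2/11 (I(U) = 1/(-15/2 + 2) = 1/(-11/2) = -2/11)
K(w) = 2*w/(-15 + w) (K(w) = (2*w)/(-15 + w) = 2*w/(-15 + w))
(-133 + K(I(r(-2))))² = (-133 + 2*(-2/11)/(-15 - 2/11))² = (-133 + 2*(-2/11)/(-167/11))² = (-133 + 2*(-2/11)*(-11/167))² = (-133 + 4/167)² = (-22207/167)² = 493150849/27889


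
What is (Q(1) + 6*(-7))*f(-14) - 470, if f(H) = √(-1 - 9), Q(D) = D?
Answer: -470 - 41*I*√10 ≈ -470.0 - 129.65*I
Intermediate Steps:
f(H) = I*√10 (f(H) = √(-10) = I*√10)
(Q(1) + 6*(-7))*f(-14) - 470 = (1 + 6*(-7))*(I*√10) - 470 = (1 - 42)*(I*√10) - 470 = -41*I*√10 - 470 = -470 - 41*I*√10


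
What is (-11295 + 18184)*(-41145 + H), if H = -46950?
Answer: -606886455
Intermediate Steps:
(-11295 + 18184)*(-41145 + H) = (-11295 + 18184)*(-41145 - 46950) = 6889*(-88095) = -606886455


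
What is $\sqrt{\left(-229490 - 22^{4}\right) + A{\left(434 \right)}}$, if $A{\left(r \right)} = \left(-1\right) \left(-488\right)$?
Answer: $i \sqrt{463258} \approx 680.63 i$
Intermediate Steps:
$A{\left(r \right)} = 488$
$\sqrt{\left(-229490 - 22^{4}\right) + A{\left(434 \right)}} = \sqrt{\left(-229490 - 22^{4}\right) + 488} = \sqrt{\left(-229490 - 234256\right) + 488} = \sqrt{-463746 + 488} = \sqrt{-463258} = i \sqrt{463258}$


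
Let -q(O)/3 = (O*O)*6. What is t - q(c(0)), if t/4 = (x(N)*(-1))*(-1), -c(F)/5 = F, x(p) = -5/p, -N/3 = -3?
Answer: -20/9 ≈ -2.2222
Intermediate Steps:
N = 9 (N = -3*(-3) = 9)
c(F) = -5*F
q(O) = -18*O² (q(O) = -3*O*O*6 = -3*O²*6 = -18*O²)
t = -20/9 (t = 4*((-5/9*(-1))*(-1)) = 4*((-5*⅑*(-1))*(-1)) = 4*(-5/9*(-1)*(-1)) = 4*((5/9)*(-1)) = 4*(-5/9) = -20/9 ≈ -2.2222)
t - q(c(0)) = -20/9 - (-18)*(-5*0)² = -20/9 - (-18)*0² = -20/9 - (-18)*0 = -20/9 - 1*0 = -20/9 + 0 = -20/9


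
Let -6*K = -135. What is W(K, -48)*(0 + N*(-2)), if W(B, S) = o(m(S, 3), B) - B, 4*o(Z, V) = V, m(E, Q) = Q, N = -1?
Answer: -135/4 ≈ -33.750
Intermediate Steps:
K = 45/2 (K = -⅙*(-135) = 45/2 ≈ 22.500)
o(Z, V) = V/4
W(B, S) = -3*B/4 (W(B, S) = B/4 - B = -3*B/4)
W(K, -48)*(0 + N*(-2)) = (-¾*45/2)*(0 - 1*(-2)) = -135*(0 + 2)/8 = -135/8*2 = -135/4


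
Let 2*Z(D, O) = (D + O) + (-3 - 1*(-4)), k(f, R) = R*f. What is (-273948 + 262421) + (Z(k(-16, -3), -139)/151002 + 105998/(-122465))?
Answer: -23686510781559/2054717770 ≈ -11528.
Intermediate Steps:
Z(D, O) = ½ + D/2 + O/2 (Z(D, O) = ((D + O) + (-3 - 1*(-4)))/2 = ((D + O) + (-3 + 4))/2 = ((D + O) + 1)/2 = (1 + D + O)/2 = ½ + D/2 + O/2)
(-273948 + 262421) + (Z(k(-16, -3), -139)/151002 + 105998/(-122465)) = (-273948 + 262421) + ((½ + (-3*(-16))/2 + (½)*(-139))/151002 + 105998/(-122465)) = -11527 + ((½ + (½)*48 - 139/2)*(1/151002) + 105998*(-1/122465)) = -11527 + ((½ + 24 - 139/2)*(1/151002) - 105998/122465) = -11527 + (-45*1/151002 - 105998/122465) = -11527 + (-5/16778 - 105998/122465) = -11527 - 1779046769/2054717770 = -23686510781559/2054717770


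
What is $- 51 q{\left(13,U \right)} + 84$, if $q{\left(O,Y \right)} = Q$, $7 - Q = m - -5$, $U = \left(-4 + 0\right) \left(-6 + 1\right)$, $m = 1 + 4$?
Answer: $237$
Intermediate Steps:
$m = 5$
$U = 20$ ($U = \left(-4\right) \left(-5\right) = 20$)
$Q = -3$ ($Q = 7 - \left(5 - -5\right) = 7 - \left(5 + 5\right) = 7 - 10 = -3$)
$q{\left(O,Y \right)} = -3$
$- 51 q{\left(13,U \right)} + 84 = \left(-51\right) \left(-3\right) + 84 = 153 + 84 = 237$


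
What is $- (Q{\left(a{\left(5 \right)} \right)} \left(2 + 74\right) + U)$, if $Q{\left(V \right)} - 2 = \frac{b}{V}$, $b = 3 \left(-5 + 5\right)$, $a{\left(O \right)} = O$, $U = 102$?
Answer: $-254$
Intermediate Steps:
$b = 0$ ($b = 3 \cdot 0 = 0$)
$Q{\left(V \right)} = 2$ ($Q{\left(V \right)} = 2 + \frac{0}{V} = 2 + 0 = 2$)
$- (Q{\left(a{\left(5 \right)} \right)} \left(2 + 74\right) + U) = - (2 \left(2 + 74\right) + 102) = - (2 \cdot 76 + 102) = - (152 + 102) = \left(-1\right) 254 = -254$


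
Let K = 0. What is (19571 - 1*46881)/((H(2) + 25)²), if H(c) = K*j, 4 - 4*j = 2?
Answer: -5462/125 ≈ -43.696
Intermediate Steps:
j = ½ (j = 1 - ¼*2 = 1 - ½ = ½ ≈ 0.50000)
H(c) = 0 (H(c) = 0*(½) = 0)
(19571 - 1*46881)/((H(2) + 25)²) = (19571 - 1*46881)/((0 + 25)²) = (19571 - 46881)/(25²) = -27310/625 = -27310*1/625 = -5462/125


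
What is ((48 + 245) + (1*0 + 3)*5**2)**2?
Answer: 135424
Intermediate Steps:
((48 + 245) + (1*0 + 3)*5**2)**2 = (293 + (0 + 3)*25)**2 = (293 + 3*25)**2 = (293 + 75)**2 = 368**2 = 135424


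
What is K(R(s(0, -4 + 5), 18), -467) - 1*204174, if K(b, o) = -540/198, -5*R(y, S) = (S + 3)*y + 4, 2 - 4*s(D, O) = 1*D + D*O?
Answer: -2245944/11 ≈ -2.0418e+5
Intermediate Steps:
s(D, O) = 1/2 - D/4 - D*O/4 (s(D, O) = 1/2 - (1*D + D*O)/4 = 1/2 - (D + D*O)/4 = 1/2 + (-D/4 - D*O/4) = 1/2 - D/4 - D*O/4)
R(y, S) = -4/5 - y*(3 + S)/5 (R(y, S) = -((S + 3)*y + 4)/5 = -((3 + S)*y + 4)/5 = -(y*(3 + S) + 4)/5 = -(4 + y*(3 + S))/5 = -4/5 - y*(3 + S)/5)
K(b, o) = -30/11 (K(b, o) = -540*1/198 = -30/11)
K(R(s(0, -4 + 5), 18), -467) - 1*204174 = -30/11 - 1*204174 = -30/11 - 204174 = -2245944/11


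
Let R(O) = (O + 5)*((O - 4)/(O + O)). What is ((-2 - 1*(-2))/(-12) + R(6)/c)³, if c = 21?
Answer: 1331/2000376 ≈ 0.00066538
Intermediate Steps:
R(O) = (-4 + O)*(5 + O)/(2*O) (R(O) = (5 + O)*((-4 + O)/((2*O))) = (5 + O)*((-4 + O)*(1/(2*O))) = (5 + O)*((-4 + O)/(2*O)) = (-4 + O)*(5 + O)/(2*O))
((-2 - 1*(-2))/(-12) + R(6)/c)³ = ((-2 - 1*(-2))/(-12) + ((½)*(-20 + 6*(1 + 6))/6)/21)³ = ((-2 + 2)*(-1/12) + ((½)*(⅙)*(-20 + 6*7))*(1/21))³ = (0*(-1/12) + ((½)*(⅙)*(-20 + 42))*(1/21))³ = (0 + ((½)*(⅙)*22)*(1/21))³ = (0 + (11/6)*(1/21))³ = (0 + 11/126)³ = (11/126)³ = 1331/2000376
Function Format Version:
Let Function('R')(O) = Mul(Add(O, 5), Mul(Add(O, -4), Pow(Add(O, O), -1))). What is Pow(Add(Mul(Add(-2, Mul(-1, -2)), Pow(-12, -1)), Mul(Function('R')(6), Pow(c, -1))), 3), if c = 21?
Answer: Rational(1331, 2000376) ≈ 0.00066538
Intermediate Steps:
Function('R')(O) = Mul(Rational(1, 2), Pow(O, -1), Add(-4, O), Add(5, O)) (Function('R')(O) = Mul(Add(5, O), Mul(Add(-4, O), Pow(Mul(2, O), -1))) = Mul(Add(5, O), Mul(Add(-4, O), Mul(Rational(1, 2), Pow(O, -1)))) = Mul(Add(5, O), Mul(Rational(1, 2), Pow(O, -1), Add(-4, O))) = Mul(Rational(1, 2), Pow(O, -1), Add(-4, O), Add(5, O)))
Pow(Add(Mul(Add(-2, Mul(-1, -2)), Pow(-12, -1)), Mul(Function('R')(6), Pow(c, -1))), 3) = Pow(Add(Mul(Add(-2, Mul(-1, -2)), Pow(-12, -1)), Mul(Mul(Rational(1, 2), Pow(6, -1), Add(-20, Mul(6, Add(1, 6)))), Pow(21, -1))), 3) = Pow(Add(Mul(Add(-2, 2), Rational(-1, 12)), Mul(Mul(Rational(1, 2), Rational(1, 6), Add(-20, Mul(6, 7))), Rational(1, 21))), 3) = Pow(Add(Mul(0, Rational(-1, 12)), Mul(Mul(Rational(1, 2), Rational(1, 6), Add(-20, 42)), Rational(1, 21))), 3) = Pow(Add(0, Mul(Mul(Rational(1, 2), Rational(1, 6), 22), Rational(1, 21))), 3) = Pow(Add(0, Mul(Rational(11, 6), Rational(1, 21))), 3) = Pow(Add(0, Rational(11, 126)), 3) = Pow(Rational(11, 126), 3) = Rational(1331, 2000376)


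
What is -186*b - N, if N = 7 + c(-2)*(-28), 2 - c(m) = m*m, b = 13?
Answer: -2481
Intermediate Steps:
c(m) = 2 - m² (c(m) = 2 - m*m = 2 - m²)
N = 63 (N = 7 + (2 - 1*(-2)²)*(-28) = 7 + (2 - 1*4)*(-28) = 7 + (2 - 4)*(-28) = 7 - 2*(-28) = 7 + 56 = 63)
-186*b - N = -186*13 - 1*63 = -2418 - 63 = -2481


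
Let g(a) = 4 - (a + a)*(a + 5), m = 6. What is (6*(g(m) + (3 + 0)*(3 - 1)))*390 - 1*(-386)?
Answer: -285094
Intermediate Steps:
g(a) = 4 - 2*a*(5 + a)
(6*(g(m) + (3 + 0)*(3 - 1)))*390 - 1*(-386) = (6*((4 - 10*6 - 2*6²) + (3 + 0)*(3 - 1)))*390 - 1*(-386) = (6*((4 - 60 - 2*36) + 3*2))*390 + 386 = (6*((4 - 60 - 72) + 6))*390 + 386 = (6*(-128 + 6))*390 + 386 = (6*(-122))*390 + 386 = -732*390 + 386 = -285480 + 386 = -285094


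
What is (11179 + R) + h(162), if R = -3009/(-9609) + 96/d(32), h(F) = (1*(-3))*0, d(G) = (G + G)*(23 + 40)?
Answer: 1503911483/134526 ≈ 11179.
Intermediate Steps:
d(G) = 126*G (d(G) = (2*G)*63 = 126*G)
h(F) = 0 (h(F) = -3*0 = 0)
R = 45329/134526 (R = -3009/(-9609) + 96/((126*32)) = -3009*(-1/9609) + 96/4032 = 1003/3203 + 96*(1/4032) = 1003/3203 + 1/42 = 45329/134526 ≈ 0.33695)
(11179 + R) + h(162) = (11179 + 45329/134526) + 0 = 1503911483/134526 + 0 = 1503911483/134526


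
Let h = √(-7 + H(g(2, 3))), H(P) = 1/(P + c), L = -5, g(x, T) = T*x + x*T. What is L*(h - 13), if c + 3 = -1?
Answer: 65 - 5*I*√110/4 ≈ 65.0 - 13.11*I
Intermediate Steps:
c = -4 (c = -3 - 1 = -4)
g(x, T) = 2*T*x (g(x, T) = T*x + T*x = 2*T*x)
H(P) = 1/(-4 + P) (H(P) = 1/(P - 4) = 1/(-4 + P))
h = I*√110/4 (h = √(-7 + 1/(-4 + 2*3*2)) = √(-7 + 1/(-4 + 12)) = √(-7 + 1/8) = √(-7 + ⅛) = √(-55/8) = I*√110/4 ≈ 2.622*I)
L*(h - 13) = -5*(I*√110/4 - 13) = -5*(-13 + I*√110/4) = 65 - 5*I*√110/4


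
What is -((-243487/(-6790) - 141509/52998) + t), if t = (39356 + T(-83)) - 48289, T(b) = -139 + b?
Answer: 820635511796/89964105 ≈ 9121.8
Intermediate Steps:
t = -9155 (t = (39356 + (-139 - 83)) - 48289 = (39356 - 222) - 48289 = 39134 - 48289 = -9155)
-((-243487/(-6790) - 141509/52998) + t) = -((-243487/(-6790) - 141509/52998) - 9155) = -((-243487*(-1/6790) - 141509*1/52998) - 9155) = -((243487/6790 - 141509/52998) - 9155) = -(2985869479/89964105 - 9155) = -1*(-820635511796/89964105) = 820635511796/89964105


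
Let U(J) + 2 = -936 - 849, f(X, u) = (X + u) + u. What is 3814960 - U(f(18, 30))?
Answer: 3816747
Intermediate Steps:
f(X, u) = X + 2*u
U(J) = -1787 (U(J) = -2 + (-936 - 849) = -2 - 1785 = -1787)
3814960 - U(f(18, 30)) = 3814960 - 1*(-1787) = 3814960 + 1787 = 3816747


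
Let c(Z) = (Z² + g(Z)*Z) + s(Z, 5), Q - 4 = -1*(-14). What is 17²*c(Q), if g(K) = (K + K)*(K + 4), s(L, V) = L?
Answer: 4218822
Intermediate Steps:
Q = 18 (Q = 4 - 1*(-14) = 4 + 14 = 18)
g(K) = 2*K*(4 + K) (g(K) = (2*K)*(4 + K) = 2*K*(4 + K))
c(Z) = Z + Z² + 2*Z²*(4 + Z) (c(Z) = (Z² + (2*Z*(4 + Z))*Z) + Z = (Z² + 2*Z²*(4 + Z)) + Z = Z + Z² + 2*Z²*(4 + Z))
17²*c(Q) = 17²*(18*(1 + 18 + 2*18*(4 + 18))) = 289*(18*(1 + 18 + 2*18*22)) = 289*(18*(1 + 18 + 792)) = 289*(18*811) = 289*14598 = 4218822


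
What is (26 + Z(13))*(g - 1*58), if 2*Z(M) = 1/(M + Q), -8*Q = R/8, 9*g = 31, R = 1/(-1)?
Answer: -1183310/833 ≈ -1420.5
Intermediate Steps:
R = -1
g = 31/9 (g = (⅑)*31 = 31/9 ≈ 3.4444)
Q = 1/64 (Q = -(-1)/(8*8) = -⅛*(-⅛) = 1/64 ≈ 0.015625)
Z(M) = 1/(2*(1/64 + M)) (Z(M) = 1/(2*(M + 1/64)) = 1/(2*(1/64 + M)))
(26 + Z(13))*(g - 1*58) = (26 + 32/(1 + 64*13))*(31/9 - 1*58) = (26 + 32/(1 + 832))*(31/9 - 58) = (26 + 32/833)*(-491/9) = (21690/833)*(-491/9) = -1183310/833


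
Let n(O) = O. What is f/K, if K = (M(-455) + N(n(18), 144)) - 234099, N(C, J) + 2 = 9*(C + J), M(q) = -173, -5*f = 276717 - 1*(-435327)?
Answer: 178011/291020 ≈ 0.61168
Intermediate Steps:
f = -712044/5 (f = -(276717 - 1*(-435327))/5 = -(276717 + 435327)/5 = -1/5*712044 = -712044/5 ≈ -1.4241e+5)
N(C, J) = -2 + 9*C + 9*J (N(C, J) = -2 + 9*(C + J) = -2 + (9*C + 9*J) = -2 + 9*C + 9*J)
K = -232816 (K = (-173 + (-2 + 9*18 + 9*144)) - 234099 = (-173 + (-2 + 162 + 1296)) - 234099 = (-173 + 1456) - 234099 = 1283 - 234099 = -232816)
f/K = -712044/5/(-232816) = -712044/5*(-1/232816) = 178011/291020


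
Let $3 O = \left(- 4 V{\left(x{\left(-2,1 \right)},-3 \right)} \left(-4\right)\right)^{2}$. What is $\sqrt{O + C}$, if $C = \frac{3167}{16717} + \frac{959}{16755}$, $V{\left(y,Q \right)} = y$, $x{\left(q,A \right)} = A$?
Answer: $\frac{4 \sqrt{419621700427129230}}{280093335} \approx 9.2509$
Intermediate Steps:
$C = \frac{69094688}{280093335}$ ($C = 3167 \cdot \frac{1}{16717} + 959 \cdot \frac{1}{16755} = \frac{3167}{16717} + \frac{959}{16755} = \frac{69094688}{280093335} \approx 0.24668$)
$O = \frac{256}{3}$ ($O = \frac{\left(\left(-4\right) 1 \left(-4\right)\right)^{2}}{3} = \frac{\left(\left(-4\right) \left(-4\right)\right)^{2}}{3} = \frac{16^{2}}{3} = \frac{1}{3} \cdot 256 = \frac{256}{3} \approx 85.333$)
$\sqrt{O + C} = \sqrt{\frac{256}{3} + \frac{69094688}{280093335}} = \sqrt{\frac{23970392608}{280093335}} = \frac{4 \sqrt{419621700427129230}}{280093335}$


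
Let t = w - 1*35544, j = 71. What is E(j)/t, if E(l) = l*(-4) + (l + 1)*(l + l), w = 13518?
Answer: -4970/11013 ≈ -0.45128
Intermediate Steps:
E(l) = -4*l + 2*l*(1 + l) (E(l) = -4*l + (1 + l)*(2*l) = -4*l + 2*l*(1 + l))
t = -22026 (t = 13518 - 1*35544 = 13518 - 35544 = -22026)
E(j)/t = (2*71*(-1 + 71))/(-22026) = (2*71*70)*(-1/22026) = 9940*(-1/22026) = -4970/11013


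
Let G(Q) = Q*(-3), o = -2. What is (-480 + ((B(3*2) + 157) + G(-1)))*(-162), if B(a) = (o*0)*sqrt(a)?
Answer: 51840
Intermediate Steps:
G(Q) = -3*Q
B(a) = 0 (B(a) = (-2*0)*sqrt(a) = 0*sqrt(a) = 0)
(-480 + ((B(3*2) + 157) + G(-1)))*(-162) = (-480 + ((0 + 157) - 3*(-1)))*(-162) = (-480 + (157 + 3))*(-162) = (-480 + 160)*(-162) = -320*(-162) = 51840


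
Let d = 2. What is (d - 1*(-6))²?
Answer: 64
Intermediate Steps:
(d - 1*(-6))² = (2 - 1*(-6))² = (2 + 6)² = 8² = 64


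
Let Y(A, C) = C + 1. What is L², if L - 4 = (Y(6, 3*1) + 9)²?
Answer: 29929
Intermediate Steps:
Y(A, C) = 1 + C
L = 173 (L = 4 + ((1 + 3*1) + 9)² = 4 + ((1 + 3) + 9)² = 4 + (4 + 9)² = 4 + 13² = 4 + 169 = 173)
L² = 173² = 29929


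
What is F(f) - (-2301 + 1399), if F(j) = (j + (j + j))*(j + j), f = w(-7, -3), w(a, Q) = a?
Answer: 1196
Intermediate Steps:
f = -7
F(j) = 6*j² (F(j) = (j + 2*j)*(2*j) = (3*j)*(2*j) = 6*j²)
F(f) - (-2301 + 1399) = 6*(-7)² - (-2301 + 1399) = 6*49 - 1*(-902) = 294 + 902 = 1196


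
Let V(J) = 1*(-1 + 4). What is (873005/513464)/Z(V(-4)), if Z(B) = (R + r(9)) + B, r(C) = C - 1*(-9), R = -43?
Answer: -124715/1613744 ≈ -0.077283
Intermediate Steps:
r(C) = 9 + C (r(C) = C + 9 = 9 + C)
V(J) = 3 (V(J) = 1*3 = 3)
Z(B) = -25 + B (Z(B) = (-43 + (9 + 9)) + B = (-43 + 18) + B = -25 + B)
(873005/513464)/Z(V(-4)) = (873005/513464)/(-25 + 3) = (873005*(1/513464))/(-22) = (124715/73352)*(-1/22) = -124715/1613744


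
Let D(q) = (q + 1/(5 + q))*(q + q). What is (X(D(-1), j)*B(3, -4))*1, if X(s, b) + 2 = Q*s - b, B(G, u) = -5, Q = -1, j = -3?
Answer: 5/2 ≈ 2.5000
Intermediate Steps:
D(q) = 2*q*(q + 1/(5 + q)) (D(q) = (q + 1/(5 + q))*(2*q) = 2*q*(q + 1/(5 + q)))
X(s, b) = -2 - b - s (X(s, b) = -2 + (-s - b) = -2 + (-b - s) = -2 - b - s)
(X(D(-1), j)*B(3, -4))*1 = ((-2 - 1*(-3) - 2*(-1)*(1 + (-1)² + 5*(-1))/(5 - 1))*(-5))*1 = ((-2 + 3 - 2*(-1)*(1 + 1 - 5)/4)*(-5))*1 = ((-2 + 3 - 2*(-1)*(-3)/4)*(-5))*1 = ((-2 + 3 - 1*3/2)*(-5))*1 = ((-2 + 3 - 3/2)*(-5))*1 = -½*(-5)*1 = (5/2)*1 = 5/2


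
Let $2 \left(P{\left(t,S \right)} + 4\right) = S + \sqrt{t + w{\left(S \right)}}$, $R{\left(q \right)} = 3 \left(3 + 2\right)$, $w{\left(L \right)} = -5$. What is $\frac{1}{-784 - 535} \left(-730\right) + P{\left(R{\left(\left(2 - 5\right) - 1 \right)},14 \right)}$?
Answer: $\frac{4687}{1319} + \frac{\sqrt{10}}{2} \approx 5.1346$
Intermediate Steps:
$R{\left(q \right)} = 15$ ($R{\left(q \right)} = 3 \cdot 5 = 15$)
$P{\left(t,S \right)} = -4 + \frac{S}{2} + \frac{\sqrt{-5 + t}}{2}$ ($P{\left(t,S \right)} = -4 + \frac{S + \sqrt{t - 5}}{2} = -4 + \frac{S + \sqrt{-5 + t}}{2} = -4 + \left(\frac{S}{2} + \frac{\sqrt{-5 + t}}{2}\right) = -4 + \frac{S}{2} + \frac{\sqrt{-5 + t}}{2}$)
$\frac{1}{-784 - 535} \left(-730\right) + P{\left(R{\left(\left(2 - 5\right) - 1 \right)},14 \right)} = \frac{1}{-784 - 535} \left(-730\right) + \left(-4 + \frac{1}{2} \cdot 14 + \frac{\sqrt{-5 + 15}}{2}\right) = \frac{1}{-1319} \left(-730\right) + \left(-4 + 7 + \frac{\sqrt{10}}{2}\right) = \left(- \frac{1}{1319}\right) \left(-730\right) + \left(3 + \frac{\sqrt{10}}{2}\right) = \frac{730}{1319} + \left(3 + \frac{\sqrt{10}}{2}\right) = \frac{4687}{1319} + \frac{\sqrt{10}}{2}$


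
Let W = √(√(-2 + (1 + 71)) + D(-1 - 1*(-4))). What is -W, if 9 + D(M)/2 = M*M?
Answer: -70^(¼) ≈ -2.8925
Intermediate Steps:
D(M) = -18 + 2*M² (D(M) = -18 + 2*(M*M) = -18 + 2*M²)
W = 70^(¼) (W = √(√(-2 + (1 + 71)) + (-18 + 2*(-1 - 1*(-4))²)) = √(√(-2 + 72) + (-18 + 2*(-1 + 4)²)) = √(√70 + (-18 + 2*3²)) = √(√70 + (-18 + 2*9)) = √(√70 + (-18 + 18)) = √(√70 + 0) = √(√70) = 70^(¼) ≈ 2.8925)
-W = -70^(¼)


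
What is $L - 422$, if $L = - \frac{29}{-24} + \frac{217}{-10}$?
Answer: $- \frac{53099}{120} \approx -442.49$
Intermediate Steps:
$L = - \frac{2459}{120}$ ($L = \left(-29\right) \left(- \frac{1}{24}\right) + 217 \left(- \frac{1}{10}\right) = \frac{29}{24} - \frac{217}{10} = - \frac{2459}{120} \approx -20.492$)
$L - 422 = - \frac{2459}{120} - 422 = - \frac{53099}{120}$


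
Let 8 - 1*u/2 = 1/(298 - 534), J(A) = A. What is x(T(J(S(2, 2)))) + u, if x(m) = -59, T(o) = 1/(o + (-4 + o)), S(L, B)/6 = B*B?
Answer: -5073/118 ≈ -42.992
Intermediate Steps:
S(L, B) = 6*B**2 (S(L, B) = 6*(B*B) = 6*B**2)
T(o) = 1/(-4 + 2*o)
u = 1889/118 (u = 16 - 2/(298 - 534) = 16 - 2/(-236) = 16 - 2*(-1/236) = 16 + 1/118 = 1889/118 ≈ 16.008)
x(T(J(S(2, 2)))) + u = -59 + 1889/118 = -5073/118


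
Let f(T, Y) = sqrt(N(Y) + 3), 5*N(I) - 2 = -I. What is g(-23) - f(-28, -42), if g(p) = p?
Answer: -23 - sqrt(295)/5 ≈ -26.435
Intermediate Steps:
N(I) = 2/5 - I/5 (N(I) = 2/5 + (-I)/5 = 2/5 - I/5)
f(T, Y) = sqrt(17/5 - Y/5) (f(T, Y) = sqrt((2/5 - Y/5) + 3) = sqrt(17/5 - Y/5))
g(-23) - f(-28, -42) = -23 - sqrt(85 - 5*(-42))/5 = -23 - sqrt(85 + 210)/5 = -23 - sqrt(295)/5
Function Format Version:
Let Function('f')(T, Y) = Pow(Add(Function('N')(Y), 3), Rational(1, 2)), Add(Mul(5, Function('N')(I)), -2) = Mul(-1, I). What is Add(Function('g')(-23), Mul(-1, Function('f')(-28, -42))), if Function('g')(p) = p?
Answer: Add(-23, Mul(Rational(-1, 5), Pow(295, Rational(1, 2)))) ≈ -26.435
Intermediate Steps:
Function('N')(I) = Add(Rational(2, 5), Mul(Rational(-1, 5), I)) (Function('N')(I) = Add(Rational(2, 5), Mul(Rational(1, 5), Mul(-1, I))) = Add(Rational(2, 5), Mul(Rational(-1, 5), I)))
Function('f')(T, Y) = Pow(Add(Rational(17, 5), Mul(Rational(-1, 5), Y)), Rational(1, 2)) (Function('f')(T, Y) = Pow(Add(Add(Rational(2, 5), Mul(Rational(-1, 5), Y)), 3), Rational(1, 2)) = Pow(Add(Rational(17, 5), Mul(Rational(-1, 5), Y)), Rational(1, 2)))
Add(Function('g')(-23), Mul(-1, Function('f')(-28, -42))) = Add(-23, Mul(-1, Mul(Rational(1, 5), Pow(Add(85, Mul(-5, -42)), Rational(1, 2))))) = Add(-23, Mul(-1, Mul(Rational(1, 5), Pow(Add(85, 210), Rational(1, 2))))) = Add(-23, Mul(-1, Mul(Rational(1, 5), Pow(295, Rational(1, 2))))) = Add(-23, Mul(Rational(-1, 5), Pow(295, Rational(1, 2))))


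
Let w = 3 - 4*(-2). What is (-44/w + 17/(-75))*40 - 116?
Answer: -4276/15 ≈ -285.07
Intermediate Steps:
w = 11 (w = 3 + 8 = 11)
(-44/w + 17/(-75))*40 - 116 = (-44/11 + 17/(-75))*40 - 116 = (-44*1/11 + 17*(-1/75))*40 - 116 = (-4 - 17/75)*40 - 116 = -317/75*40 - 116 = -2536/15 - 116 = -4276/15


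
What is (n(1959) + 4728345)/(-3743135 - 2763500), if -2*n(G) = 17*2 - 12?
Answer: -4728334/6506635 ≈ -0.72669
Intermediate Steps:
n(G) = -11 (n(G) = -(17*2 - 12)/2 = -(34 - 12)/2 = -1/2*22 = -11)
(n(1959) + 4728345)/(-3743135 - 2763500) = (-11 + 4728345)/(-3743135 - 2763500) = 4728334/(-6506635) = 4728334*(-1/6506635) = -4728334/6506635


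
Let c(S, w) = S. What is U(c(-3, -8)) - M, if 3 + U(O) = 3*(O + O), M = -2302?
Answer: 2281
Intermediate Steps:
U(O) = -3 + 6*O (U(O) = -3 + 3*(O + O) = -3 + 3*(2*O) = -3 + 6*O)
U(c(-3, -8)) - M = (-3 + 6*(-3)) - 1*(-2302) = (-3 - 18) + 2302 = -21 + 2302 = 2281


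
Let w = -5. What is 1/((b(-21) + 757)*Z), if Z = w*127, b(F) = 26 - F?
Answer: -1/510540 ≈ -1.9587e-6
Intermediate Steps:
Z = -635 (Z = -5*127 = -635)
1/((b(-21) + 757)*Z) = 1/(((26 - 1*(-21)) + 757)*(-635)) = -1/635/((26 + 21) + 757) = -1/635/(47 + 757) = -1/635/804 = (1/804)*(-1/635) = -1/510540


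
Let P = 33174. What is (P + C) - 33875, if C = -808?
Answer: -1509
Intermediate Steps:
(P + C) - 33875 = (33174 - 808) - 33875 = 32366 - 33875 = -1509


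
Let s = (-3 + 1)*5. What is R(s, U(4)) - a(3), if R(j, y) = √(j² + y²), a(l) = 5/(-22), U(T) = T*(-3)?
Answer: 5/22 + 2*√61 ≈ 15.848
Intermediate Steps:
U(T) = -3*T
a(l) = -5/22 (a(l) = 5*(-1/22) = -5/22)
s = -10 (s = -2*5 = -10)
R(s, U(4)) - a(3) = √((-10)² + (-3*4)²) - 1*(-5/22) = √(100 + (-12)²) + 5/22 = √(100 + 144) + 5/22 = √244 + 5/22 = 2*√61 + 5/22 = 5/22 + 2*√61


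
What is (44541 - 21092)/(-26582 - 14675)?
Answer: -23449/41257 ≈ -0.56836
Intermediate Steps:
(44541 - 21092)/(-26582 - 14675) = 23449/(-41257) = 23449*(-1/41257) = -23449/41257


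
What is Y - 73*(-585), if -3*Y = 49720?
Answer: 78395/3 ≈ 26132.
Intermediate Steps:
Y = -49720/3 (Y = -⅓*49720 = -49720/3 ≈ -16573.)
Y - 73*(-585) = -49720/3 - 73*(-585) = -49720/3 - 1*(-42705) = -49720/3 + 42705 = 78395/3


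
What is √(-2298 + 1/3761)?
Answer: I*√32505484297/3761 ≈ 47.937*I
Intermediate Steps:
√(-2298 + 1/3761) = √(-8642777/3761) = I*√32505484297/3761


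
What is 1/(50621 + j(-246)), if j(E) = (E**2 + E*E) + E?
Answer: 1/171407 ≈ 5.8341e-6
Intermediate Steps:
j(E) = E + 2*E**2 (j(E) = (E**2 + E**2) + E = 2*E**2 + E = E + 2*E**2)
1/(50621 + j(-246)) = 1/(50621 - 246*(1 + 2*(-246))) = 1/(50621 - 246*(1 - 492)) = 1/(50621 - 246*(-491)) = 1/(50621 + 120786) = 1/171407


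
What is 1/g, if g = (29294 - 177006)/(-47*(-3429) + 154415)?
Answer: -157789/73856 ≈ -2.1364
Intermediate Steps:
g = -73856/157789 (g = -147712/(161163 + 154415) = -147712/315578 = -147712*1/315578 = -73856/157789 ≈ -0.46807)
1/g = 1/(-73856/157789) = -157789/73856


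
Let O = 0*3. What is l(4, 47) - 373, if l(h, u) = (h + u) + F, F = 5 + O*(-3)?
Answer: -317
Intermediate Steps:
O = 0
F = 5 (F = 5 + 0*(-3) = 5 + 0 = 5)
l(h, u) = 5 + h + u (l(h, u) = (h + u) + 5 = 5 + h + u)
l(4, 47) - 373 = (5 + 4 + 47) - 373 = 56 - 373 = -317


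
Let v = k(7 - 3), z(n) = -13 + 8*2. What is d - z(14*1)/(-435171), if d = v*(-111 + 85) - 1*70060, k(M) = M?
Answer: -10177779347/145057 ≈ -70164.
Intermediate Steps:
z(n) = 3 (z(n) = -13 + 16 = 3)
v = 4 (v = 7 - 3 = 4)
d = -70164 (d = 4*(-111 + 85) - 1*70060 = 4*(-26) - 70060 = -104 - 70060 = -70164)
d - z(14*1)/(-435171) = -70164 - 3/(-435171) = -70164 - 3*(-1)/435171 = -70164 - 1*(-1/145057) = -70164 + 1/145057 = -10177779347/145057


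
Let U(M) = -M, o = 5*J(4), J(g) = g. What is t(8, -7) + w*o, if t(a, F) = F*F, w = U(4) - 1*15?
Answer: -331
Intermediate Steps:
o = 20 (o = 5*4 = 20)
w = -19 (w = -1*4 - 1*15 = -4 - 15 = -19)
t(a, F) = F²
t(8, -7) + w*o = (-7)² - 19*20 = 49 - 380 = -331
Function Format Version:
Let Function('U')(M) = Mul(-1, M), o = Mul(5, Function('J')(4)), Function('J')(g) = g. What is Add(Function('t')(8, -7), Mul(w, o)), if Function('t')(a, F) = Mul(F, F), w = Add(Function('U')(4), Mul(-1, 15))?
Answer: -331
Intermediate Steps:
o = 20 (o = Mul(5, 4) = 20)
w = -19 (w = Add(Mul(-1, 4), Mul(-1, 15)) = Add(-4, -15) = -19)
Function('t')(a, F) = Pow(F, 2)
Add(Function('t')(8, -7), Mul(w, o)) = Add(Pow(-7, 2), Mul(-19, 20)) = Add(49, -380) = -331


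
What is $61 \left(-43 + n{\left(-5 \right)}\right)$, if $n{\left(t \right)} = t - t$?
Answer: $-2623$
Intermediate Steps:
$n{\left(t \right)} = 0$
$61 \left(-43 + n{\left(-5 \right)}\right) = 61 \left(-43 + 0\right) = 61 \left(-43\right) = -2623$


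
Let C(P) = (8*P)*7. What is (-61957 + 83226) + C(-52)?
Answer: 18357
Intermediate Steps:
C(P) = 56*P
(-61957 + 83226) + C(-52) = (-61957 + 83226) + 56*(-52) = 21269 - 2912 = 18357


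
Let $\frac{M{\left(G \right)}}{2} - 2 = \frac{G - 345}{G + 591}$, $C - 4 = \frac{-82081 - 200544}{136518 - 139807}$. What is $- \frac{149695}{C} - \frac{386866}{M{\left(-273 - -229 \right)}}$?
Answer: $- \frac{31643056509406}{208525605} \approx -1.5175 \cdot 10^{5}$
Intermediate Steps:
$C = \frac{295781}{3289}$ ($C = 4 + \frac{-82081 - 200544}{136518 - 139807} = 4 - \frac{282625}{-3289} = 4 - - \frac{282625}{3289} = 4 + \frac{282625}{3289} = \frac{295781}{3289} \approx 89.93$)
$M{\left(G \right)} = 4 + \frac{2 \left(-345 + G\right)}{591 + G}$ ($M{\left(G \right)} = 4 + 2 \frac{G - 345}{G + 591} = 4 + 2 \frac{-345 + G}{591 + G} = 4 + \frac{2 \left(-345 + G\right)}{591 + G}$)
$- \frac{149695}{C} - \frac{386866}{M{\left(-273 - -229 \right)}} = - \frac{149695}{\frac{295781}{3289}} - \frac{386866}{6 \frac{1}{591 - 44} \left(279 - 44\right)} = \left(-149695\right) \frac{3289}{295781} - \frac{386866}{6 \frac{1}{591 + \left(-273 + 229\right)} \left(279 + \left(-273 + 229\right)\right)} = - \frac{492346855}{295781} - \frac{386866}{6 \frac{1}{591 - 44} \left(279 - 44\right)} = - \frac{492346855}{295781} - \frac{386866}{6 \cdot \frac{1}{547} \cdot 235} = - \frac{492346855}{295781} - \frac{386866}{\frac{1410}{547}} = - \frac{492346855}{295781} - \frac{105807851}{705} = - \frac{31643056509406}{208525605}$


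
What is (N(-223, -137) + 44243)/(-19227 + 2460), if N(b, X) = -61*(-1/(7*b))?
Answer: -69063262/26173287 ≈ -2.6387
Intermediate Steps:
N(b, X) = 61/(7*b) (N(b, X) = -(-61)/(7*b) = 61/(7*b))
(N(-223, -137) + 44243)/(-19227 + 2460) = ((61/7)/(-223) + 44243)/(-19227 + 2460) = ((61/7)*(-1/223) + 44243)/(-16767) = (-61/1561 + 44243)*(-1/16767) = (69063262/1561)*(-1/16767) = -69063262/26173287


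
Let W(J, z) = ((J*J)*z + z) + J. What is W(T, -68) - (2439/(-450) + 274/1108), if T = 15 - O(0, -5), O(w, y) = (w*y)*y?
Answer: -106283704/6925 ≈ -15348.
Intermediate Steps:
O(w, y) = w*y²
T = 15 (T = 15 - 0*(-5)² = 15 - 0*25 = 15 - 1*0 = 15 + 0 = 15)
W(J, z) = J + z + z*J² (W(J, z) = (J²*z + z) + J = (z*J² + z) + J = (z + z*J²) + J = J + z + z*J²)
W(T, -68) - (2439/(-450) + 274/1108) = (15 - 68 - 68*15²) - (2439/(-450) + 274/1108) = (15 - 68 - 68*225) - (2439*(-1/450) + 274*(1/1108)) = (15 - 68 - 15300) - (-271/50 + 137/554) = -15353 - 1*(-35821/6925) = -15353 + 35821/6925 = -106283704/6925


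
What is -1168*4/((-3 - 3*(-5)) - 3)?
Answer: -4672/9 ≈ -519.11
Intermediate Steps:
-1168*4/((-3 - 3*(-5)) - 3) = -1168*4/((-3 + 15) - 3) = -1168*4/(12 - 3) = -1168*4/9 = -4672/9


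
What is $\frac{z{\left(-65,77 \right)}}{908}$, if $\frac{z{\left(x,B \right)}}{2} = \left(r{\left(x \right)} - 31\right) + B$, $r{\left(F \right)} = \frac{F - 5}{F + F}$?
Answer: $\frac{605}{5902} \approx 0.10251$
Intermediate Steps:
$r{\left(F \right)} = \frac{-5 + F}{2 F}$
$z{\left(x,B \right)} = -62 + 2 B + \frac{-5 + x}{x}$ ($z{\left(x,B \right)} = 2 \left(\left(\frac{-5 + x}{2 x} - 31\right) + B\right) = 2 \left(\left(-31 + \frac{-5 + x}{2 x}\right) + B\right) = 2 \left(-31 + B + \frac{-5 + x}{2 x}\right) = -62 + 2 B + \frac{-5 + x}{x}$)
$\frac{z{\left(-65,77 \right)}}{908} = \frac{-61 - \frac{5}{-65} + 2 \cdot 77}{908} = \left(-61 - - \frac{1}{13} + 154\right) \frac{1}{908} = \left(-61 + \frac{1}{13} + 154\right) \frac{1}{908} = \frac{1210}{13} \cdot \frac{1}{908} = \frac{605}{5902}$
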